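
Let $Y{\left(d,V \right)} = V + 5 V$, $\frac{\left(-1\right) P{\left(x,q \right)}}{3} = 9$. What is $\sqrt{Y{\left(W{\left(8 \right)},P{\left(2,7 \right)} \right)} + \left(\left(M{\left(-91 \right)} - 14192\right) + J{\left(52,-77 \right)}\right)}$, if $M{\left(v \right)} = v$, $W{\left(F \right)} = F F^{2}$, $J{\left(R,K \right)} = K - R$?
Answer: $i \sqrt{14574} \approx 120.72 i$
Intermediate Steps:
$W{\left(F \right)} = F^{3}$
$P{\left(x,q \right)} = -27$ ($P{\left(x,q \right)} = \left(-3\right) 9 = -27$)
$Y{\left(d,V \right)} = 6 V$
$\sqrt{Y{\left(W{\left(8 \right)},P{\left(2,7 \right)} \right)} + \left(\left(M{\left(-91 \right)} - 14192\right) + J{\left(52,-77 \right)}\right)} = \sqrt{6 \left(-27\right) - 14412} = \sqrt{-162 - 14412} = \sqrt{-14574} = i \sqrt{14574}$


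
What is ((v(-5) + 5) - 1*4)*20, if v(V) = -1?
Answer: 0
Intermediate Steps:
((v(-5) + 5) - 1*4)*20 = ((-1 + 5) - 1*4)*20 = (4 - 4)*20 = 0*20 = 0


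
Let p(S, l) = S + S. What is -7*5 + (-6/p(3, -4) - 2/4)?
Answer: -73/2 ≈ -36.500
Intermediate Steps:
p(S, l) = 2*S
-7*5 + (-6/p(3, -4) - 2/4) = -7*5 + (-6/(2*3) - 2/4) = -35 + (-6/6 - 2*1/4) = -35 + (-6*1/6 - 1/2) = -35 + (-1 - 1/2) = -35 - 3/2 = -73/2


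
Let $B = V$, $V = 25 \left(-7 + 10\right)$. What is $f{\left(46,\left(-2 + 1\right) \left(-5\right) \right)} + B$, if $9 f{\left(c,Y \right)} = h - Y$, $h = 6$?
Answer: $\frac{676}{9} \approx 75.111$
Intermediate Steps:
$f{\left(c,Y \right)} = \frac{2}{3} - \frac{Y}{9}$ ($f{\left(c,Y \right)} = \frac{6 - Y}{9} = \frac{2}{3} - \frac{Y}{9}$)
$V = 75$ ($V = 25 \cdot 3 = 75$)
$B = 75$
$f{\left(46,\left(-2 + 1\right) \left(-5\right) \right)} + B = \left(\frac{2}{3} - \frac{\left(-2 + 1\right) \left(-5\right)}{9}\right) + 75 = \left(\frac{2}{3} - \frac{\left(-1\right) \left(-5\right)}{9}\right) + 75 = \left(\frac{2}{3} - \frac{5}{9}\right) + 75 = \frac{1}{9} + 75 = \frac{676}{9}$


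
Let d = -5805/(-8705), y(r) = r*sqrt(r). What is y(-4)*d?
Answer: -9288*I/1741 ≈ -5.3349*I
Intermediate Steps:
y(r) = r**(3/2)
d = 1161/1741 (d = -5805*(-1/8705) = 1161/1741 ≈ 0.66686)
y(-4)*d = (-4)**(3/2)*(1161/1741) = -8*I*(1161/1741) = -9288*I/1741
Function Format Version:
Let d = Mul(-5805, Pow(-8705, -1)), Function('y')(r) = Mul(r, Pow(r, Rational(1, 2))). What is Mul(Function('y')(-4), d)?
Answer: Mul(Rational(-9288, 1741), I) ≈ Mul(-5.3349, I)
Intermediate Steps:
Function('y')(r) = Pow(r, Rational(3, 2))
d = Rational(1161, 1741) (d = Mul(-5805, Rational(-1, 8705)) = Rational(1161, 1741) ≈ 0.66686)
Mul(Function('y')(-4), d) = Mul(Pow(-4, Rational(3, 2)), Rational(1161, 1741)) = Mul(Mul(-8, I), Rational(1161, 1741)) = Mul(Rational(-9288, 1741), I)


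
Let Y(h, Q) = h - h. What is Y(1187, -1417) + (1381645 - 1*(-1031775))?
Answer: 2413420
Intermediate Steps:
Y(h, Q) = 0
Y(1187, -1417) + (1381645 - 1*(-1031775)) = 0 + (1381645 - 1*(-1031775)) = 0 + (1381645 + 1031775) = 0 + 2413420 = 2413420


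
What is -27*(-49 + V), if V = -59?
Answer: 2916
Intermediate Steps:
-27*(-49 + V) = -27*(-49 - 59) = -27*(-108) = 2916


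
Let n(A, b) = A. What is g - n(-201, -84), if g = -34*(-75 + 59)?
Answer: 745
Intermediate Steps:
g = 544 (g = -34*(-16) = 544)
g - n(-201, -84) = 544 - 1*(-201) = 544 + 201 = 745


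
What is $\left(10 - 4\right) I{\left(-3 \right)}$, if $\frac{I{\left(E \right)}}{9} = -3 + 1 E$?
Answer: $-324$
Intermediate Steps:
$I{\left(E \right)} = -27 + 9 E$ ($I{\left(E \right)} = 9 \left(-3 + 1 E\right) = 9 \left(-3 + E\right) = -27 + 9 E$)
$\left(10 - 4\right) I{\left(-3 \right)} = \left(10 - 4\right) \left(-27 + 9 \left(-3\right)\right) = 6 \left(-27 - 27\right) = 6 \left(-54\right) = -324$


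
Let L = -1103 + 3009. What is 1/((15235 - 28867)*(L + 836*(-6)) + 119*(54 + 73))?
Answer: 1/42410633 ≈ 2.3579e-8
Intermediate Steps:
L = 1906
1/((15235 - 28867)*(L + 836*(-6)) + 119*(54 + 73)) = 1/((15235 - 28867)*(1906 + 836*(-6)) + 119*(54 + 73)) = 1/(-13632*(1906 - 5016) + 119*127) = 1/(-13632*(-3110) + 15113) = 1/(42395520 + 15113) = 1/42410633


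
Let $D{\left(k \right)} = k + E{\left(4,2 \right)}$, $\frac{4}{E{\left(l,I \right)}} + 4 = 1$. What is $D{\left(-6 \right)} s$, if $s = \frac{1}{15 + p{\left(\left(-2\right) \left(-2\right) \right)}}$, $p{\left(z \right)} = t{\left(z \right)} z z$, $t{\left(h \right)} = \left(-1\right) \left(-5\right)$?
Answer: $- \frac{22}{285} \approx -0.077193$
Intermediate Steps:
$E{\left(l,I \right)} = - \frac{4}{3}$ ($E{\left(l,I \right)} = \frac{4}{-4 + 1} = \frac{4}{-3} = 4 \left(- \frac{1}{3}\right) = - \frac{4}{3}$)
$t{\left(h \right)} = 5$
$p{\left(z \right)} = 5 z^{2}$ ($p{\left(z \right)} = 5 z z = 5 z^{2}$)
$D{\left(k \right)} = - \frac{4}{3} + k$ ($D{\left(k \right)} = k - \frac{4}{3} = - \frac{4}{3} + k$)
$s = \frac{1}{95}$ ($s = \frac{1}{15 + 5 \left(\left(-2\right) \left(-2\right)\right)^{2}} = \frac{1}{15 + 5 \cdot 4^{2}} = \frac{1}{15 + 5 \cdot 16} = \frac{1}{15 + 80} = \frac{1}{95} \approx 0.010526$)
$D{\left(-6 \right)} s = \left(- \frac{4}{3} - 6\right) \frac{1}{95} = \left(- \frac{22}{3}\right) \frac{1}{95} = - \frac{22}{285}$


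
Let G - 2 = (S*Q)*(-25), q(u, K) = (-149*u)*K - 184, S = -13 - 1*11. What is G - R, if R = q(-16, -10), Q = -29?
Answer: 6626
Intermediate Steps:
S = -24 (S = -13 - 11 = -24)
q(u, K) = -184 - 149*K*u (q(u, K) = -149*K*u - 184 = -184 - 149*K*u)
R = -24024 (R = -184 - 149*(-10)*(-16) = -184 - 23840 = -24024)
G = -17398 (G = 2 - 24*(-29)*(-25) = 2 + 696*(-25) = 2 - 17400 = -17398)
G - R = -17398 - 1*(-24024) = -17398 + 24024 = 6626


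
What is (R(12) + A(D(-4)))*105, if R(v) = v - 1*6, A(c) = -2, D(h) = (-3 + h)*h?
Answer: 420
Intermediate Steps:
D(h) = h*(-3 + h)
R(v) = -6 + v (R(v) = v - 6 = -6 + v)
(R(12) + A(D(-4)))*105 = ((-6 + 12) - 2)*105 = (6 - 2)*105 = 4*105 = 420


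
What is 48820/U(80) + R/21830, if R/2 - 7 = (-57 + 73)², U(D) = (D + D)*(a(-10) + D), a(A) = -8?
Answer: 26795003/6287040 ≈ 4.2619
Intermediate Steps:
U(D) = 2*D*(-8 + D) (U(D) = (D + D)*(-8 + D) = (2*D)*(-8 + D) = 2*D*(-8 + D))
R = 526 (R = 14 + 2*(-57 + 73)² = 14 + 2*16² = 14 + 2*256 = 14 + 512 = 526)
48820/U(80) + R/21830 = 48820/((2*80*(-8 + 80))) + 526/21830 = 48820/((2*80*72)) + 526*(1/21830) = 48820/11520 + 263/10915 = 48820*(1/11520) + 263/10915 = 2441/576 + 263/10915 = 26795003/6287040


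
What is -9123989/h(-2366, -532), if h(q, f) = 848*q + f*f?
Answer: 1303427/246192 ≈ 5.2943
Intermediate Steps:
h(q, f) = f² + 848*q (h(q, f) = 848*q + f² = f² + 848*q)
-9123989/h(-2366, -532) = -9123989/((-532)² + 848*(-2366)) = -9123989/(283024 - 2006368) = -9123989/(-1723344) = -9123989*(-1/1723344) = 1303427/246192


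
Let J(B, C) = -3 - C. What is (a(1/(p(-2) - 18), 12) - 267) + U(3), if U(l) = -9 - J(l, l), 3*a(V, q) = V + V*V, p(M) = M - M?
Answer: -262457/972 ≈ -270.02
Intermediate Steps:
p(M) = 0
a(V, q) = V/3 + V²/3 (a(V, q) = (V + V*V)/3 = (V + V²)/3 = V/3 + V²/3)
U(l) = -6 + l (U(l) = -9 - (-3 - l) = -9 + (3 + l) = -6 + l)
(a(1/(p(-2) - 18), 12) - 267) + U(3) = ((1 + 1/(0 - 18))/(3*(0 - 18)) - 267) + (-6 + 3) = ((⅓)*(1 + 1/(-18))/(-18) - 267) - 3 = ((⅓)*(-1/18)*(1 - 1/18) - 267) - 3 = ((⅓)*(-1/18)*(17/18) - 267) - 3 = (-17/972 - 267) - 3 = -259541/972 - 3 = -262457/972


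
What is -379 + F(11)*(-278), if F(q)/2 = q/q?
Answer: -935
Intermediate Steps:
F(q) = 2 (F(q) = 2*(q/q) = 2*1 = 2)
-379 + F(11)*(-278) = -379 + 2*(-278) = -379 - 556 = -935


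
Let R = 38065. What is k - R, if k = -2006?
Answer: -40071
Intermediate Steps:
k - R = -2006 - 1*38065 = -2006 - 38065 = -40071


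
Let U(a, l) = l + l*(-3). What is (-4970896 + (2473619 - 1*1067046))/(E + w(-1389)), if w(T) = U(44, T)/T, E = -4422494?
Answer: 3564323/4422496 ≈ 0.80595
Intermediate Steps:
U(a, l) = -2*l (U(a, l) = l - 3*l = -2*l)
w(T) = -2 (w(T) = (-2*T)/T = -2)
(-4970896 + (2473619 - 1*1067046))/(E + w(-1389)) = (-4970896 + (2473619 - 1*1067046))/(-4422494 - 2) = (-4970896 + (2473619 - 1067046))/(-4422496) = (-4970896 + 1406573)*(-1/4422496) = -3564323*(-1/4422496) = 3564323/4422496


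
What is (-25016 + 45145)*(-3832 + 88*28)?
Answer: -27536472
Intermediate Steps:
(-25016 + 45145)*(-3832 + 88*28) = 20129*(-3832 + 2464) = 20129*(-1368) = -27536472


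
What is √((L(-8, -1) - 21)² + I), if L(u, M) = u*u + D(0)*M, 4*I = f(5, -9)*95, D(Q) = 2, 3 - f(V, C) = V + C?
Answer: 3*√821/2 ≈ 42.980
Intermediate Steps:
f(V, C) = 3 - C - V (f(V, C) = 3 - (V + C) = 3 - (C + V) = 3 + (-C - V) = 3 - C - V)
I = 665/4 (I = ((3 - 1*(-9) - 1*5)*95)/4 = ((3 + 9 - 5)*95)/4 = (7*95)/4 = (¼)*665 = 665/4 ≈ 166.25)
L(u, M) = u² + 2*M (L(u, M) = u*u + 2*M = u² + 2*M)
√((L(-8, -1) - 21)² + I) = √((((-8)² + 2*(-1)) - 21)² + 665/4) = √(((64 - 2) - 21)² + 665/4) = √((62 - 21)² + 665/4) = √(41² + 665/4) = √(1681 + 665/4) = √(7389/4) = 3*√821/2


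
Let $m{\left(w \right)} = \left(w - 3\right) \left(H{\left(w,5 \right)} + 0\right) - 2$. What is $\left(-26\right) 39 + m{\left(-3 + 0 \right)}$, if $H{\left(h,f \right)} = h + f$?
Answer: $-1028$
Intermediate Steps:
$H{\left(h,f \right)} = f + h$
$m{\left(w \right)} = -2 + \left(-3 + w\right) \left(5 + w\right)$ ($m{\left(w \right)} = \left(w - 3\right) \left(\left(5 + w\right) + 0\right) - 2 = \left(-3 + w\right) \left(5 + w\right) - 2 = -2 + \left(-3 + w\right) \left(5 + w\right)$)
$\left(-26\right) 39 + m{\left(-3 + 0 \right)} = \left(-26\right) 39 + \left(-17 + \left(-3 + 0\right)^{2} + 2 \left(-3 + 0\right)\right) = -1014 + \left(-17 + \left(-3\right)^{2} + 2 \left(-3\right)\right) = -1014 - 14 = -1028$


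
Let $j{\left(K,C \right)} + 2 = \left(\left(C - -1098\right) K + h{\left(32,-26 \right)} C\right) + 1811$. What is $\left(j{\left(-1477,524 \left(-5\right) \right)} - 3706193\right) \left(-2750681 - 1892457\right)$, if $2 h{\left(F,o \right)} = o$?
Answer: $6604074471540$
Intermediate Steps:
$h{\left(F,o \right)} = \frac{o}{2}$
$j{\left(K,C \right)} = 1809 - 13 C + K \left(1098 + C\right)$ ($j{\left(K,C \right)} = -2 + \left(\left(\left(C - -1098\right) K + \frac{1}{2} \left(-26\right) C\right) + 1811\right) = -2 - \left(-1811 + 13 C - \left(C + 1098\right) K\right) = -2 - \left(-1811 + 13 C - \left(1098 + C\right) K\right) = -2 - \left(-1811 + 13 C - K \left(1098 + C\right)\right) = -2 + \left(1811 - 13 C + K \left(1098 + C\right)\right) = 1809 - 13 C + K \left(1098 + C\right)$)
$\left(j{\left(-1477,524 \left(-5\right) \right)} - 3706193\right) \left(-2750681 - 1892457\right) = \left(\left(1809 - 13 \cdot 524 \left(-5\right) + 1098 \left(-1477\right) + 524 \left(-5\right) \left(-1477\right)\right) - 3706193\right) \left(-2750681 - 1892457\right) = \left(\left(1809 - -34060 - 1621746 - -3869740\right) - 3706193\right) \left(-4643138\right) = \left(\left(1809 + 34060 - 1621746 + 3869740\right) - 3706193\right) \left(-4643138\right) = \left(2283863 - 3706193\right) \left(-4643138\right) = \left(-1422330\right) \left(-4643138\right) = 6604074471540$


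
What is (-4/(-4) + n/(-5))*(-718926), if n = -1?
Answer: -4313556/5 ≈ -8.6271e+5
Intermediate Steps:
(-4/(-4) + n/(-5))*(-718926) = (-4/(-4) - 1/(-5))*(-718926) = (-4*(-¼) - 1*(-⅕))*(-718926) = (1 + ⅕)*(-718926) = (6/5)*(-718926) = -4313556/5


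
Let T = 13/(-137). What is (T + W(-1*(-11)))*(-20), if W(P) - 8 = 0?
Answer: -21660/137 ≈ -158.10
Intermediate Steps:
W(P) = 8 (W(P) = 8 + 0 = 8)
T = -13/137 (T = 13*(-1/137) = -13/137 ≈ -0.094890)
(T + W(-1*(-11)))*(-20) = (-13/137 + 8)*(-20) = (1083/137)*(-20) = -21660/137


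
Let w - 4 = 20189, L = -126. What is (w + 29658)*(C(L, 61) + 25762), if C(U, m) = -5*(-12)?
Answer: 1287252522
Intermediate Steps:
w = 20193 (w = 4 + 20189 = 20193)
C(U, m) = 60
(w + 29658)*(C(L, 61) + 25762) = (20193 + 29658)*(60 + 25762) = 49851*25822 = 1287252522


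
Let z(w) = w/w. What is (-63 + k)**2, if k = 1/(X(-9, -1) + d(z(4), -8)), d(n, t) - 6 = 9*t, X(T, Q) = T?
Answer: 22335076/5625 ≈ 3970.7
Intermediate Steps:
z(w) = 1
d(n, t) = 6 + 9*t
k = -1/75 (k = 1/(-9 + (6 + 9*(-8))) = 1/(-9 + (6 - 72)) = 1/(-9 - 66) = 1/(-75) = -1/75 ≈ -0.013333)
(-63 + k)**2 = (-63 - 1/75)**2 = (-4726/75)**2 = 22335076/5625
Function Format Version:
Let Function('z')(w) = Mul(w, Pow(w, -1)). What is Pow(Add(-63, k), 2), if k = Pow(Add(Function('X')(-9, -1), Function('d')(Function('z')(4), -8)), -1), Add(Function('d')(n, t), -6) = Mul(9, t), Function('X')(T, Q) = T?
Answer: Rational(22335076, 5625) ≈ 3970.7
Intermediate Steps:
Function('z')(w) = 1
Function('d')(n, t) = Add(6, Mul(9, t))
k = Rational(-1, 75) (k = Pow(Add(-9, Add(6, Mul(9, -8))), -1) = Pow(Add(-9, Add(6, -72)), -1) = Pow(Add(-9, -66), -1) = Pow(-75, -1) = Rational(-1, 75) ≈ -0.013333)
Pow(Add(-63, k), 2) = Pow(Add(-63, Rational(-1, 75)), 2) = Pow(Rational(-4726, 75), 2) = Rational(22335076, 5625)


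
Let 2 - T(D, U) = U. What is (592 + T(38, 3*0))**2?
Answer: 352836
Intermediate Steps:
T(D, U) = 2 - U
(592 + T(38, 3*0))**2 = (592 + (2 - 3*0))**2 = (592 + (2 - 1*0))**2 = (592 + (2 + 0))**2 = (592 + 2)**2 = 594**2 = 352836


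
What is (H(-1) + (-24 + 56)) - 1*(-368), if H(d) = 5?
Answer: 405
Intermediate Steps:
(H(-1) + (-24 + 56)) - 1*(-368) = (5 + (-24 + 56)) - 1*(-368) = (5 + 32) + 368 = 37 + 368 = 405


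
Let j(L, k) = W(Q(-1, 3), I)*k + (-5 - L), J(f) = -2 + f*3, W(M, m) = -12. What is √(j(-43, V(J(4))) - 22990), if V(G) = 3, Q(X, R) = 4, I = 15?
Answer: 2*I*√5747 ≈ 151.62*I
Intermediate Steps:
J(f) = -2 + 3*f
j(L, k) = -5 - L - 12*k (j(L, k) = -12*k + (-5 - L) = -5 - L - 12*k)
√(j(-43, V(J(4))) - 22990) = √((-5 - 1*(-43) - 12*3) - 22990) = √((-5 + 43 - 36) - 22990) = √(2 - 22990) = √(-22988) = 2*I*√5747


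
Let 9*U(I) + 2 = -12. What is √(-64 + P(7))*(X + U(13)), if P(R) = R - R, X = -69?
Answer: -5080*I/9 ≈ -564.44*I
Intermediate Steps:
P(R) = 0
U(I) = -14/9 (U(I) = -2/9 + (⅑)*(-12) = -2/9 - 4/3 = -14/9)
√(-64 + P(7))*(X + U(13)) = √(-64 + 0)*(-69 - 14/9) = √(-64)*(-635/9) = (8*I)*(-635/9) = -5080*I/9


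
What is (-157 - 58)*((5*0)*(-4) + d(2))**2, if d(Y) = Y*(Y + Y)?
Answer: -13760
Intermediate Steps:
d(Y) = 2*Y**2 (d(Y) = Y*(2*Y) = 2*Y**2)
(-157 - 58)*((5*0)*(-4) + d(2))**2 = (-157 - 58)*((5*0)*(-4) + 2*2**2)**2 = -215*(0*(-4) + 2*4)**2 = -215*(0 + 8)**2 = -215*8**2 = -215*64 = -13760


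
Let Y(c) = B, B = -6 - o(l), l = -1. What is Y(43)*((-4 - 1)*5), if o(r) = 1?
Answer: 175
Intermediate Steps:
B = -7 (B = -6 - 1*1 = -6 - 1 = -7)
Y(c) = -7
Y(43)*((-4 - 1)*5) = -7*(-4 - 1)*5 = -(-35)*5 = -7*(-25) = 175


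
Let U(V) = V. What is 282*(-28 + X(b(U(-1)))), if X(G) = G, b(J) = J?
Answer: -8178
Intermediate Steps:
282*(-28 + X(b(U(-1)))) = 282*(-28 - 1) = 282*(-29) = -8178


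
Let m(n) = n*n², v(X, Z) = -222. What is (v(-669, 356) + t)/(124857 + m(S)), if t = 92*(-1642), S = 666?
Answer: -151286/295533153 ≈ -0.00051191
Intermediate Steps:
t = -151064
m(n) = n³
(v(-669, 356) + t)/(124857 + m(S)) = (-222 - 151064)/(124857 + 666³) = -151286/(124857 + 295408296) = -151286/295533153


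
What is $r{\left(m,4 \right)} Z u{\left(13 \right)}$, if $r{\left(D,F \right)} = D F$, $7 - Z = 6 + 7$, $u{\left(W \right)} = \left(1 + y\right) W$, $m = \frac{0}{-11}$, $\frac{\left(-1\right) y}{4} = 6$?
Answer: $0$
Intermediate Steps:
$y = -24$ ($y = \left(-4\right) 6 = -24$)
$m = 0$ ($m = 0 \left(- \frac{1}{11}\right) = 0$)
$u{\left(W \right)} = - 23 W$ ($u{\left(W \right)} = \left(1 - 24\right) W = - 23 W$)
$Z = -6$ ($Z = 7 - \left(6 + 7\right) = 7 - 13 = -6$)
$r{\left(m,4 \right)} Z u{\left(13 \right)} = 0 \cdot 4 \left(-6\right) \left(\left(-23\right) 13\right) = 0 \left(-6\right) \left(-299\right) = 0 \left(-299\right) = 0$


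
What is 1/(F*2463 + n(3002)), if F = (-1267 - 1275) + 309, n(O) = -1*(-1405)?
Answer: -1/5498474 ≈ -1.8187e-7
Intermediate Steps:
n(O) = 1405
F = -2233 (F = -2542 + 309 = -2233)
1/(F*2463 + n(3002)) = 1/(-2233*2463 + 1405) = 1/(-5499879 + 1405) = 1/(-5498474) = -1/5498474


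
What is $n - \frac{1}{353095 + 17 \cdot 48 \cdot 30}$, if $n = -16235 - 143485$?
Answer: $- \frac{60306279001}{377575} \approx -1.5972 \cdot 10^{5}$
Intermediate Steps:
$n = -159720$ ($n = -16235 - 143485 = -159720$)
$n - \frac{1}{353095 + 17 \cdot 48 \cdot 30} = -159720 - \frac{1}{353095 + 17 \cdot 48 \cdot 30} = -159720 - \frac{1}{353095 + 816 \cdot 30} = -159720 - \frac{1}{353095 + 24480} = -159720 - \frac{1}{377575} = - \frac{60306279001}{377575}$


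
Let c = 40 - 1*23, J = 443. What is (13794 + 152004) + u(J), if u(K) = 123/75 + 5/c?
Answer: 70464972/425 ≈ 1.6580e+5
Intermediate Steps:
c = 17 (c = 40 - 23 = 17)
u(K) = 822/425 (u(K) = 123/75 + 5/17 = 123*(1/75) + 5*(1/17) = 41/25 + 5/17 = 822/425)
(13794 + 152004) + u(J) = (13794 + 152004) + 822/425 = 165798 + 822/425 = 70464972/425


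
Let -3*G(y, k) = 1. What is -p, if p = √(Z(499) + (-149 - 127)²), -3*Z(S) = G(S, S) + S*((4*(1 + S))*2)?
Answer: -I*√5302415/3 ≈ -767.57*I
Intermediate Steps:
G(y, k) = -⅓ (G(y, k) = -⅓*1 = -⅓)
Z(S) = ⅑ - S*(8 + 8*S)/3 (Z(S) = -(-⅓ + S*((4*(1 + S))*2))/3 = -(-⅓ + S*((4 + 4*S)*2))/3 = -(-⅓ + S*(8 + 8*S))/3 = ⅑ - S*(8 + 8*S)/3)
p = I*√5302415/3 (p = √((⅑ - 8/3*499 - 8/3*499²) + (-149 - 127)²) = √((⅑ - 3992/3 - 8/3*249001) + (-276)²) = √((⅑ - 3992/3 - 1992008/3) + 76176) = √(-5987999/9 + 76176) = √(-5302415/9) = I*√5302415/3 ≈ 767.57*I)
-p = -I*√5302415/3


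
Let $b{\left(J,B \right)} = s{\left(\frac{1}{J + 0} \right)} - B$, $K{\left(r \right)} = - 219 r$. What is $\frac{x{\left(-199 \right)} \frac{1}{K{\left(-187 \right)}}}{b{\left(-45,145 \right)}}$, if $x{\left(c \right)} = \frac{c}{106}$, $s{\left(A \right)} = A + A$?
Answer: $\frac{2985}{9444608162} \approx 3.1605 \cdot 10^{-7}$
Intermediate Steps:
$s{\left(A \right)} = 2 A$
$x{\left(c \right)} = \frac{c}{106}$ ($x{\left(c \right)} = c \frac{1}{106} = \frac{c}{106}$)
$b{\left(J,B \right)} = - B + \frac{2}{J}$ ($b{\left(J,B \right)} = \frac{2}{J + 0} - B = \frac{2}{J} - B = - B + \frac{2}{J}$)
$\frac{x{\left(-199 \right)} \frac{1}{K{\left(-187 \right)}}}{b{\left(-45,145 \right)}} = \frac{\frac{1}{106} \left(-199\right) \frac{1}{\left(-219\right) \left(-187\right)}}{\left(-1\right) 145 + \frac{2}{-45}} = \frac{\left(- \frac{199}{106}\right) \frac{1}{40953}}{-145 + 2 \left(- \frac{1}{45}\right)} = \frac{\left(- \frac{199}{106}\right) \frac{1}{40953}}{-145 - \frac{2}{45}} = - \frac{199}{4341018 \left(- \frac{6527}{45}\right)} = \left(- \frac{199}{4341018}\right) \left(- \frac{45}{6527}\right) = \frac{2985}{9444608162}$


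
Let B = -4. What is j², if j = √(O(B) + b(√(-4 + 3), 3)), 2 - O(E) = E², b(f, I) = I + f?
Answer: -11 + I ≈ -11.0 + 1.0*I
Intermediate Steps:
O(E) = 2 - E²
j = √(-11 + I) (j = √((2 - 1*(-4)²) + (3 + √(-4 + 3))) = √((2 - 1*16) + (3 + √(-1))) = √((2 - 16) + (3 + I)) = √(-14 + (3 + I)) = √(-11 + I) ≈ 0.1506 + 3.32*I)
j² = (√(-11 + I))² = -11 + I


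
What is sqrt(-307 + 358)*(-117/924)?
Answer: -39*sqrt(51)/308 ≈ -0.90427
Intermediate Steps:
sqrt(-307 + 358)*(-117/924) = sqrt(51)*(-117*1/924) = sqrt(51)*(-39/308) = -39*sqrt(51)/308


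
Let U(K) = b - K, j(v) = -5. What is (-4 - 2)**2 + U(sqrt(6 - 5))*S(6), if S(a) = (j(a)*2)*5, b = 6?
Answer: -214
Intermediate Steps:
S(a) = -50 (S(a) = -5*2*5 = -10*5 = -50)
U(K) = 6 - K
(-4 - 2)**2 + U(sqrt(6 - 5))*S(6) = (-4 - 2)**2 + (6 - sqrt(6 - 5))*(-50) = (-6)**2 + (6 - sqrt(1))*(-50) = 36 + (6 - 1*1)*(-50) = 36 + (6 - 1)*(-50) = 36 + 5*(-50) = 36 - 250 = -214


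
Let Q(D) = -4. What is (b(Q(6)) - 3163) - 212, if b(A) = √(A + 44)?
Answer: -3375 + 2*√10 ≈ -3368.7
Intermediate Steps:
b(A) = √(44 + A)
(b(Q(6)) - 3163) - 212 = (√(44 - 4) - 3163) - 212 = (√40 - 3163) - 212 = (2*√10 - 3163) - 212 = (-3163 + 2*√10) - 212 = -3375 + 2*√10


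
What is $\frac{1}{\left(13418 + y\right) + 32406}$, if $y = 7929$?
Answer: $\frac{1}{53753} \approx 1.8604 \cdot 10^{-5}$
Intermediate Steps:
$\frac{1}{\left(13418 + y\right) + 32406} = \frac{1}{\left(13418 + 7929\right) + 32406} = \frac{1}{21347 + 32406} = \frac{1}{53753}$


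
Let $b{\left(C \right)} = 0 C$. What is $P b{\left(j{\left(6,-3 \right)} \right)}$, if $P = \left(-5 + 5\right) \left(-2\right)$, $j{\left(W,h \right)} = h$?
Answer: $0$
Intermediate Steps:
$P = 0$ ($P = 0 \left(-2\right) = 0$)
$b{\left(C \right)} = 0$
$P b{\left(j{\left(6,-3 \right)} \right)} = 0 \cdot 0 = 0$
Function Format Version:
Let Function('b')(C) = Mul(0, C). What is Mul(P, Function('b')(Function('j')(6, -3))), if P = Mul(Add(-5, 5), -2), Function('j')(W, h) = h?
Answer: 0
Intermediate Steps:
P = 0 (P = Mul(0, -2) = 0)
Function('b')(C) = 0
Mul(P, Function('b')(Function('j')(6, -3))) = Mul(0, 0) = 0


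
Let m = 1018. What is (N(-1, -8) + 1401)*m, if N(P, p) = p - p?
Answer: 1426218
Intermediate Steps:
N(P, p) = 0
(N(-1, -8) + 1401)*m = (0 + 1401)*1018 = 1401*1018 = 1426218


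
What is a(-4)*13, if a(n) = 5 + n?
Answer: 13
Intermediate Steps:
a(-4)*13 = (5 - 4)*13 = 1*13 = 13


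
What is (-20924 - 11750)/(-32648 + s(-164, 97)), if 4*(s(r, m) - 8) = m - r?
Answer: 130696/130299 ≈ 1.0030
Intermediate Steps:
s(r, m) = 8 - r/4 + m/4 (s(r, m) = 8 + (m - r)/4 = 8 + (-r/4 + m/4) = 8 - r/4 + m/4)
(-20924 - 11750)/(-32648 + s(-164, 97)) = (-20924 - 11750)/(-32648 + (8 - ¼*(-164) + (¼)*97)) = -32674/(-32648 + (8 + 41 + 97/4)) = -32674/(-32648 + 293/4) = -32674/(-130299/4) = -32674*(-4/130299) = 130696/130299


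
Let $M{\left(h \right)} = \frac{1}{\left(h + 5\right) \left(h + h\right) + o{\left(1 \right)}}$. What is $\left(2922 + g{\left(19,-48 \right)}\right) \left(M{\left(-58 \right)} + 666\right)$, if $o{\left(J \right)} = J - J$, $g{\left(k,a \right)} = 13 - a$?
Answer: $\frac{12214099327}{6148} \approx 1.9867 \cdot 10^{6}$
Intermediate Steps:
$o{\left(J \right)} = 0$
$M{\left(h \right)} = \frac{1}{2 h \left(5 + h\right)}$ ($M{\left(h \right)} = \frac{1}{\left(h + 5\right) \left(h + h\right) + 0} = \frac{1}{\left(5 + h\right) 2 h + 0} = \frac{1}{2 h \left(5 + h\right) + 0} = \frac{1}{2 h \left(5 + h\right)}$)
$\left(2922 + g{\left(19,-48 \right)}\right) \left(M{\left(-58 \right)} + 666\right) = \left(2922 + \left(13 - -48\right)\right) \left(\frac{1}{2 \left(-58\right) \left(5 - 58\right)} + 666\right) = \left(2922 + \left(13 + 48\right)\right) \left(\frac{1}{2} \left(- \frac{1}{58}\right) \frac{1}{-53} + 666\right) = \left(2922 + 61\right) \left(\frac{1}{2} \left(- \frac{1}{58}\right) \left(- \frac{1}{53}\right) + 666\right) = 2983 \left(\frac{1}{6148} + 666\right) = 2983 \cdot \frac{4094569}{6148} = \frac{12214099327}{6148}$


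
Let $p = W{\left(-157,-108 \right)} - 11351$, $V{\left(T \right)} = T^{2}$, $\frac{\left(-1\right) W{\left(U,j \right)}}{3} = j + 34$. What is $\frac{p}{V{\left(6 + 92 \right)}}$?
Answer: $- \frac{11129}{9604} \approx -1.1588$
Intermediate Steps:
$W{\left(U,j \right)} = -102 - 3 j$ ($W{\left(U,j \right)} = - 3 \left(j + 34\right) = - 3 \left(34 + j\right) = -102 - 3 j$)
$p = -11129$ ($p = \left(-102 - -324\right) - 11351 = \left(-102 + 324\right) - 11351 = 222 - 11351 = -11129$)
$\frac{p}{V{\left(6 + 92 \right)}} = - \frac{11129}{\left(6 + 92\right)^{2}} = - \frac{11129}{98^{2}} = - \frac{11129}{9604}$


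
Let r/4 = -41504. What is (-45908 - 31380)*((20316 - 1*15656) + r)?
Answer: 12470882528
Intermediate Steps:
r = -166016 (r = 4*(-41504) = -166016)
(-45908 - 31380)*((20316 - 1*15656) + r) = (-45908 - 31380)*((20316 - 1*15656) - 166016) = -77288*((20316 - 15656) - 166016) = -77288*(4660 - 166016) = -77288*(-161356) = 12470882528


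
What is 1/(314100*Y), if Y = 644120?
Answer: 1/202318092000 ≈ 4.9427e-12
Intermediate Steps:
1/(314100*Y) = 1/(314100*644120) = (1/314100)*(1/644120) = 1/202318092000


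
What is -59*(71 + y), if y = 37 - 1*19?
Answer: -5251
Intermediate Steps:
y = 18 (y = 37 - 19 = 18)
-59*(71 + y) = -59*(71 + 18) = -59*89 = -5251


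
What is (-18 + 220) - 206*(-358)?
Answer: 73950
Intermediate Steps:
(-18 + 220) - 206*(-358) = 202 + 73748 = 73950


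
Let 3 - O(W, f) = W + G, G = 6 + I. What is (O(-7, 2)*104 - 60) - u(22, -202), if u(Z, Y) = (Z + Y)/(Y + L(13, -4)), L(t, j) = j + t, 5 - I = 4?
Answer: 48456/193 ≈ 251.07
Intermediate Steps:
I = 1 (I = 5 - 1*4 = 5 - 4 = 1)
G = 7 (G = 6 + 1 = 7)
O(W, f) = -4 - W (O(W, f) = 3 - (W + 7) = 3 - (7 + W) = 3 + (-7 - W) = -4 - W)
u(Z, Y) = (Y + Z)/(9 + Y) (u(Z, Y) = (Z + Y)/(Y + (-4 + 13)) = (Y + Z)/(Y + 9) = (Y + Z)/(9 + Y))
(O(-7, 2)*104 - 60) - u(22, -202) = ((-4 - 1*(-7))*104 - 60) - (-202 + 22)/(9 - 202) = ((-4 + 7)*104 - 60) - (-180)/(-193) = (3*104 - 60) - (-1)*(-180)/193 = (312 - 60) - 1*180/193 = 252 - 180/193 = 48456/193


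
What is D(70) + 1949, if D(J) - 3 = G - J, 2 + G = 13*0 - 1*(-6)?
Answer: 1886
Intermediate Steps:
G = 4 (G = -2 + (13*0 - 1*(-6)) = -2 + (0 + 6) = -2 + 6 = 4)
D(J) = 7 - J (D(J) = 3 + (4 - J) = 7 - J)
D(70) + 1949 = (7 - 1*70) + 1949 = (7 - 70) + 1949 = -63 + 1949 = 1886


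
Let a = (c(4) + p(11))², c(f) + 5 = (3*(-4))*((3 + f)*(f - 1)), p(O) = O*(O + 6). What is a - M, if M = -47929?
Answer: 52829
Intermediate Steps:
p(O) = O*(6 + O)
c(f) = -5 - 12*(-1 + f)*(3 + f) (c(f) = -5 + (3*(-4))*((3 + f)*(f - 1)) = -5 - 12*(3 + f)*(-1 + f) = -5 - 12*(-1 + f)*(3 + f))
a = 4900 (a = ((31 - 24*4 - 12*4²) + 11*(6 + 11))² = ((31 - 96 - 12*16) + 11*17)² = ((31 - 96 - 192) + 187)² = (-257 + 187)² = (-70)² = 4900)
a - M = 4900 - 1*(-47929) = 4900 + 47929 = 52829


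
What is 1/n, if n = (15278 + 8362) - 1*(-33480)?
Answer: 1/57120 ≈ 1.7507e-5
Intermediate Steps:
n = 57120 (n = 23640 + 33480 = 57120)
1/n = 1/57120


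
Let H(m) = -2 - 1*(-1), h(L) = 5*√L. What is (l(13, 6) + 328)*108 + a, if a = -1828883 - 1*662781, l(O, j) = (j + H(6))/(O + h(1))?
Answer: -2456210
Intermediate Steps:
H(m) = -1 (H(m) = -2 + 1 = -1)
l(O, j) = (-1 + j)/(5 + O) (l(O, j) = (j - 1)/(O + 5*√1) = (-1 + j)/(O + 5*1) = (-1 + j)/(O + 5) = (-1 + j)/(5 + O))
a = -2491664 (a = -1828883 - 662781 = -2491664)
(l(13, 6) + 328)*108 + a = ((-1 + 6)/(5 + 13) + 328)*108 - 2491664 = (5/18 + 328)*108 - 2491664 = (5909/18)*108 - 2491664 = 35454 - 2491664 = -2456210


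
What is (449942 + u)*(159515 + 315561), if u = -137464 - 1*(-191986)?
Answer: 239658739264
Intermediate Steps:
u = 54522 (u = -137464 + 191986 = 54522)
(449942 + u)*(159515 + 315561) = (449942 + 54522)*(159515 + 315561) = 504464*475076 = 239658739264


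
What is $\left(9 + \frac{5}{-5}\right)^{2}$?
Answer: $64$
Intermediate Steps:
$\left(9 + \frac{5}{-5}\right)^{2} = \left(9 + 5 \left(- \frac{1}{5}\right)\right)^{2} = \left(9 - 1\right)^{2} = 8^{2} = 64$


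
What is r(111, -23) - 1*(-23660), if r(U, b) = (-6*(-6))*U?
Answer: 27656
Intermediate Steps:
r(U, b) = 36*U
r(111, -23) - 1*(-23660) = 36*111 - 1*(-23660) = 3996 + 23660 = 27656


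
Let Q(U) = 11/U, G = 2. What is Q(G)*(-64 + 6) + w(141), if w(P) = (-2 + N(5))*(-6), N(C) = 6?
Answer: -343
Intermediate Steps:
w(P) = -24 (w(P) = (-2 + 6)*(-6) = 4*(-6) = -24)
Q(G)*(-64 + 6) + w(141) = (11/2)*(-64 + 6) - 24 = (11*(1/2))*(-58) - 24 = (11/2)*(-58) - 24 = -319 - 24 = -343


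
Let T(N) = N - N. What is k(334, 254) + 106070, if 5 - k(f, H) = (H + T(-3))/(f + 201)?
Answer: 56749871/535 ≈ 1.0607e+5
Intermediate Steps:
T(N) = 0
k(f, H) = 5 - H/(201 + f) (k(f, H) = 5 - (H + 0)/(f + 201) = 5 - H/(201 + f))
k(334, 254) + 106070 = (1005 - 1*254 + 5*334)/(201 + 334) + 106070 = (1005 - 254 + 1670)/535 + 106070 = (1/535)*2421 + 106070 = 2421/535 + 106070 = 56749871/535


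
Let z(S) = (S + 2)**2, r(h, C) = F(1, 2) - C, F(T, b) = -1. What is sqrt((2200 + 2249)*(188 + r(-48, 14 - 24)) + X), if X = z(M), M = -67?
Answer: sqrt(880678) ≈ 938.44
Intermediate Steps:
r(h, C) = -1 - C
z(S) = (2 + S)**2
X = 4225 (X = (2 - 67)**2 = (-65)**2 = 4225)
sqrt((2200 + 2249)*(188 + r(-48, 14 - 24)) + X) = sqrt((2200 + 2249)*(188 + (-1 - (14 - 24))) + 4225) = sqrt(4449*(188 + (-1 - 1*(-10))) + 4225) = sqrt(4449*(188 + (-1 + 10)) + 4225) = sqrt(4449*(188 + 9) + 4225) = sqrt(4449*197 + 4225) = sqrt(876453 + 4225) = sqrt(880678)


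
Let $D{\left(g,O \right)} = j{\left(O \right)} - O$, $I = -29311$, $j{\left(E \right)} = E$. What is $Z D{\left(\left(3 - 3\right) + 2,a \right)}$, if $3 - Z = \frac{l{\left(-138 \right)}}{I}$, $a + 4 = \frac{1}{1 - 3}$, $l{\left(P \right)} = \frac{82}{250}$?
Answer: $0$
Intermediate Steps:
$l{\left(P \right)} = \frac{41}{125}$ ($l{\left(P \right)} = 82 \cdot \frac{1}{250} = \frac{41}{125}$)
$a = - \frac{9}{2}$ ($a = -4 + \frac{1}{1 - 3} = -4 + \frac{1}{-2} = -4 - \frac{1}{2} = - \frac{9}{2} \approx -4.5$)
$D{\left(g,O \right)} = 0$ ($D{\left(g,O \right)} = O - O = 0$)
$Z = \frac{10991666}{3663875}$ ($Z = 3 - \frac{41}{125 \left(-29311\right)} = 3 - \frac{41}{125} \left(- \frac{1}{29311}\right) = 3 - - \frac{41}{3663875} = 3 + \frac{41}{3663875} = \frac{10991666}{3663875} \approx 3.0$)
$Z D{\left(\left(3 - 3\right) + 2,a \right)} = \frac{10991666}{3663875} \cdot 0 = 0$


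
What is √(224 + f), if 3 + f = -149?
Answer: 6*√2 ≈ 8.4853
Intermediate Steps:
f = -152 (f = -3 - 149 = -152)
√(224 + f) = √(224 - 152) = √72 = 6*√2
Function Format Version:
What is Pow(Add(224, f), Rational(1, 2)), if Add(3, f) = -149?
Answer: Mul(6, Pow(2, Rational(1, 2))) ≈ 8.4853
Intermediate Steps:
f = -152 (f = Add(-3, -149) = -152)
Pow(Add(224, f), Rational(1, 2)) = Pow(Add(224, -152), Rational(1, 2)) = Pow(72, Rational(1, 2)) = Mul(6, Pow(2, Rational(1, 2)))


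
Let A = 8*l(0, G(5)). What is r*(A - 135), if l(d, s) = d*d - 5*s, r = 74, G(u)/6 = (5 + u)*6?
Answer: -1075590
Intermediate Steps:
G(u) = 180 + 36*u (G(u) = 6*((5 + u)*6) = 6*(30 + 6*u) = 180 + 36*u)
l(d, s) = d² - 5*s
A = -14400 (A = 8*(0² - 5*(180 + 36*5)) = 8*(0 - 5*(180 + 180)) = 8*(0 - 5*360) = 8*(0 - 1800) = 8*(-1800) = -14400)
r*(A - 135) = 74*(-14400 - 135) = 74*(-14535) = -1075590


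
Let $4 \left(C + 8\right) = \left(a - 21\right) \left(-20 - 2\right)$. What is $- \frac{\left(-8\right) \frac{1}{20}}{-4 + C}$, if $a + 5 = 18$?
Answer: $\frac{1}{80} \approx 0.0125$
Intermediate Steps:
$a = 13$ ($a = -5 + 18 = 13$)
$C = 36$ ($C = -8 + \frac{\left(13 - 21\right) \left(-20 - 2\right)}{4} = -8 + \frac{\left(-8\right) \left(-22\right)}{4} = -8 + \frac{1}{4} \cdot 176 = -8 + 44 = 36$)
$- \frac{\left(-8\right) \frac{1}{20}}{-4 + C} = - \frac{\left(-8\right) \frac{1}{20}}{-4 + 36} = - \frac{\left(-8\right) \frac{1}{20}}{32} = - \frac{-2}{32 \cdot 5} = \left(-1\right) \left(- \frac{1}{80}\right) = \frac{1}{80}$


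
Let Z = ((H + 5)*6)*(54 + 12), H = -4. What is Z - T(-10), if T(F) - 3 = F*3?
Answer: 423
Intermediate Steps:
T(F) = 3 + 3*F (T(F) = 3 + F*3 = 3 + 3*F)
Z = 396 (Z = ((-4 + 5)*6)*(54 + 12) = (1*6)*66 = 6*66 = 396)
Z - T(-10) = 396 - (3 + 3*(-10)) = 396 - (3 - 30) = 396 - 1*(-27) = 396 + 27 = 423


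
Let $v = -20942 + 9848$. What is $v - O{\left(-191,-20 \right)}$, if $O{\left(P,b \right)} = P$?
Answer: $-10903$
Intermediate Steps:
$v = -11094$
$v - O{\left(-191,-20 \right)} = -11094 - -191 = -11094 + 191 = -10903$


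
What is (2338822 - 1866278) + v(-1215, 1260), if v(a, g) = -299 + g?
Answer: 473505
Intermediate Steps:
(2338822 - 1866278) + v(-1215, 1260) = (2338822 - 1866278) + (-299 + 1260) = 472544 + 961 = 473505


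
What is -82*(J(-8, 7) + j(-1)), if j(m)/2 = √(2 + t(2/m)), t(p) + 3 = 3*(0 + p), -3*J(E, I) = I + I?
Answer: 1148/3 - 164*I*√7 ≈ 382.67 - 433.9*I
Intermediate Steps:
J(E, I) = -2*I/3 (J(E, I) = -(I + I)/3 = -2*I/3)
t(p) = -3 + 3*p (t(p) = -3 + 3*(0 + p) = -3 + 3*p)
j(m) = 2*√(-1 + 6/m) (j(m) = 2*√(2 + (-3 + 3*(2/m))) = 2*√(2 + (-3 + 6/m)) = 2*√(-1 + 6/m))
-82*(J(-8, 7) + j(-1)) = -82*(-⅔*7 + 2*√((6 - 1*(-1))/(-1))) = -82*(-14/3 + 2*√(-(6 + 1))) = -82*(-14/3 + 2*√(-1*7)) = -82*(-14/3 + 2*√(-7)) = -82*(-14/3 + 2*(I*√7)) = -82*(-14/3 + 2*I*√7) = 1148/3 - 164*I*√7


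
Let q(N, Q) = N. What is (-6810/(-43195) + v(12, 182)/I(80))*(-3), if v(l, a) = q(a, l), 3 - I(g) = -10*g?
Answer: -7997952/6937117 ≈ -1.1529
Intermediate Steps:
I(g) = 3 + 10*g (I(g) = 3 - (-10)*g = 3 + 10*g)
v(l, a) = a
(-6810/(-43195) + v(12, 182)/I(80))*(-3) = (-6810/(-43195) + 182/(3 + 10*80))*(-3) = (-6810*(-1/43195) + 182/(3 + 800))*(-3) = (1362/8639 + 182/803)*(-3) = (2665984/6937117)*(-3) = -7997952/6937117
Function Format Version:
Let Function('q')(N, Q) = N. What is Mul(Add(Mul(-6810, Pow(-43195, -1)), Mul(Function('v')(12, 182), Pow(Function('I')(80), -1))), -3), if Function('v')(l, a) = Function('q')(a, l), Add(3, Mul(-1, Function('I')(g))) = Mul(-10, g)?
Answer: Rational(-7997952, 6937117) ≈ -1.1529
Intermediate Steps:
Function('I')(g) = Add(3, Mul(10, g)) (Function('I')(g) = Add(3, Mul(-1, Mul(-10, g))) = Add(3, Mul(10, g)))
Function('v')(l, a) = a
Mul(Add(Mul(-6810, Pow(-43195, -1)), Mul(Function('v')(12, 182), Pow(Function('I')(80), -1))), -3) = Mul(Add(Mul(-6810, Pow(-43195, -1)), Mul(182, Pow(Add(3, Mul(10, 80)), -1))), -3) = Mul(Add(Mul(-6810, Rational(-1, 43195)), Mul(182, Pow(Add(3, 800), -1))), -3) = Mul(Add(Rational(1362, 8639), Mul(182, Pow(803, -1))), -3) = Mul(Add(Rational(1362, 8639), Mul(182, Rational(1, 803))), -3) = Mul(Add(Rational(1362, 8639), Rational(182, 803)), -3) = Mul(Rational(2665984, 6937117), -3) = Rational(-7997952, 6937117)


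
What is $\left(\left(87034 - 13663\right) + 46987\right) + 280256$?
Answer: $400614$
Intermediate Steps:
$\left(\left(87034 - 13663\right) + 46987\right) + 280256 = \left(73371 + 46987\right) + 280256 = 120358 + 280256 = 400614$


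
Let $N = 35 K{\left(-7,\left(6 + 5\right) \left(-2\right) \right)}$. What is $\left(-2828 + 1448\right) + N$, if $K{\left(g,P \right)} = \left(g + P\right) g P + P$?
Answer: $-158460$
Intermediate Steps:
$K{\left(g,P \right)} = P + P g \left(P + g\right)$ ($K{\left(g,P \right)} = \left(P + g\right) g P + P = g \left(P + g\right) P + P = P g \left(P + g\right) + P = P + P g \left(P + g\right)$)
$N = -157080$ ($N = 35 \left(6 + 5\right) \left(-2\right) \left(1 + \left(-7\right)^{2} + \left(6 + 5\right) \left(-2\right) \left(-7\right)\right) = 35 \cdot 11 \left(-2\right) \left(1 + 49 + 11 \left(-2\right) \left(-7\right)\right) = 35 \left(- 22 \left(1 + 49 - -154\right)\right) = 35 \left(- 22 \left(1 + 49 + 154\right)\right) = 35 \left(\left(-22\right) 204\right) = 35 \left(-4488\right) = -157080$)
$\left(-2828 + 1448\right) + N = \left(-2828 + 1448\right) - 157080 = -1380 - 157080 = -158460$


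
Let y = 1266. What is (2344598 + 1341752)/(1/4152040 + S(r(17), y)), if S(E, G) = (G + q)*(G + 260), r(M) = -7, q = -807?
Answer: 15305872654000/2908229985361 ≈ 5.2630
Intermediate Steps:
S(E, G) = (-807 + G)*(260 + G) (S(E, G) = (G - 807)*(G + 260) = (-807 + G)*(260 + G))
(2344598 + 1341752)/(1/4152040 + S(r(17), y)) = (2344598 + 1341752)/(1/4152040 + (-209820 + 1266² - 547*1266)) = 3686350/(1/4152040 + (-209820 + 1602756 - 692502)) = 3686350/(1/4152040 + 700434) = 3686350/(2908229985361/4152040) = 3686350*(4152040/2908229985361) = 15305872654000/2908229985361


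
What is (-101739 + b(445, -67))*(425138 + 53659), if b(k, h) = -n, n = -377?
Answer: -48531821514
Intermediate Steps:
b(k, h) = 377 (b(k, h) = -1*(-377) = 377)
(-101739 + b(445, -67))*(425138 + 53659) = (-101739 + 377)*(425138 + 53659) = -101362*478797 = -48531821514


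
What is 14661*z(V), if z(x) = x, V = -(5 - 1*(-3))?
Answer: -117288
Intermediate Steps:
V = -8 (V = -(5 + 3) = -1*8 = -8)
14661*z(V) = 14661*(-8) = -117288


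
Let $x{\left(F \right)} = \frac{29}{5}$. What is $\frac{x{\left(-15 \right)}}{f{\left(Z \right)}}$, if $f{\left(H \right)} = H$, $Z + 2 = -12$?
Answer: $- \frac{29}{70} \approx -0.41429$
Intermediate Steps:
$Z = -14$ ($Z = -2 - 12 = -14$)
$x{\left(F \right)} = \frac{29}{5}$ ($x{\left(F \right)} = 29 \cdot \frac{1}{5} = \frac{29}{5}$)
$\frac{x{\left(-15 \right)}}{f{\left(Z \right)}} = \frac{29}{5 \left(-14\right)} = \frac{29}{5} \left(- \frac{1}{14}\right) = - \frac{29}{70}$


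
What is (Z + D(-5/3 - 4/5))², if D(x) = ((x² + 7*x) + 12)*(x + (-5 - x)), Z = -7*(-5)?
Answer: 1934881/2025 ≈ 955.50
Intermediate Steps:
Z = 35
D(x) = -60 - 35*x - 5*x² (D(x) = (12 + x² + 7*x)*(-5) = -60 - 35*x - 5*x²)
(Z + D(-5/3 - 4/5))² = (35 + (-60 - 35*(-5/3 - 4/5) - 5*(-5/3 - 4/5)²))² = (35 + (-60 - 35*(-5*⅓ - 4*⅕) - 5*(-5*⅓ - 4*⅕)²))² = (35 + (-60 - 35*(-5/3 - ⅘) - 5*(-5/3 - ⅘)²))² = (35 + (-60 - 35*(-37/15) - 5*(-37/15)²))² = (35 + (-60 + 259/3 - 5*1369/225))² = (35 + (-60 + 259/3 - 1369/45))² = (35 - 184/45)² = (1391/45)² = 1934881/2025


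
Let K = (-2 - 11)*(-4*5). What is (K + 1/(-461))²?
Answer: 14366179881/212521 ≈ 67599.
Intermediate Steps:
K = 260 (K = -13*(-20) = 260)
(K + 1/(-461))² = (260 + 1/(-461))² = (260 - 1/461)² = (119859/461)² = 14366179881/212521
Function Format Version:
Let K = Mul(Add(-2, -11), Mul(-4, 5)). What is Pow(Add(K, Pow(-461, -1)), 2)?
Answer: Rational(14366179881, 212521) ≈ 67599.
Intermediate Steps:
K = 260 (K = Mul(-13, -20) = 260)
Pow(Add(K, Pow(-461, -1)), 2) = Pow(Add(260, Pow(-461, -1)), 2) = Pow(Add(260, Rational(-1, 461)), 2) = Pow(Rational(119859, 461), 2) = Rational(14366179881, 212521)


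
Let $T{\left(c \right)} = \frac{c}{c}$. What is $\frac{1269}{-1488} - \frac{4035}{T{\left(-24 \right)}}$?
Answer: $- \frac{2001783}{496} \approx -4035.9$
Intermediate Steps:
$T{\left(c \right)} = 1$
$\frac{1269}{-1488} - \frac{4035}{T{\left(-24 \right)}} = \frac{1269}{-1488} - \frac{4035}{1} = 1269 \left(- \frac{1}{1488}\right) - 4035 = - \frac{423}{496} - 4035 = - \frac{2001783}{496}$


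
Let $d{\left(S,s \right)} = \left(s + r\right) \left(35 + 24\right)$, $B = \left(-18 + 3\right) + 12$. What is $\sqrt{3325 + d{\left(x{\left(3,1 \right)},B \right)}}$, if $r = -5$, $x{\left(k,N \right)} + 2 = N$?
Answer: $3 \sqrt{317} \approx 53.413$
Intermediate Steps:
$x{\left(k,N \right)} = -2 + N$
$B = -3$ ($B = -15 + 12 = -3$)
$d{\left(S,s \right)} = -295 + 59 s$ ($d{\left(S,s \right)} = \left(s - 5\right) \left(35 + 24\right) = \left(-5 + s\right) 59 = -295 + 59 s$)
$\sqrt{3325 + d{\left(x{\left(3,1 \right)},B \right)}} = \sqrt{3325 + \left(-295 + 59 \left(-3\right)\right)} = \sqrt{3325 - 472} = \sqrt{2853} = 3 \sqrt{317}$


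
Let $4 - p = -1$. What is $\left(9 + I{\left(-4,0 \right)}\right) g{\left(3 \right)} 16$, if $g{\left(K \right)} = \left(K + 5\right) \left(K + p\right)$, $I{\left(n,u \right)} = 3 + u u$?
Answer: $12288$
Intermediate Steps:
$p = 5$ ($p = 4 - -1 = 4 + 1 = 5$)
$I{\left(n,u \right)} = 3 + u^{2}$
$g{\left(K \right)} = \left(5 + K\right)^{2}$ ($g{\left(K \right)} = \left(K + 5\right) \left(K + 5\right) = \left(5 + K\right) \left(5 + K\right) = \left(5 + K\right)^{2}$)
$\left(9 + I{\left(-4,0 \right)}\right) g{\left(3 \right)} 16 = \left(9 + \left(3 + 0^{2}\right)\right) \left(25 + 3^{2} + 10 \cdot 3\right) 16 = \left(9 + \left(3 + 0\right)\right) \left(25 + 9 + 30\right) 16 = \left(9 + 3\right) 64 \cdot 16 = 12 \cdot 64 \cdot 16 = 768 \cdot 16 = 12288$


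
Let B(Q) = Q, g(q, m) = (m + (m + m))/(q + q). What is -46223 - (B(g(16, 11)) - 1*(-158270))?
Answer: -6543809/32 ≈ -2.0449e+5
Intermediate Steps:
g(q, m) = 3*m/(2*q) (g(q, m) = (m + 2*m)/((2*q)) = (3*m)*(1/(2*q)) = 3*m/(2*q))
-46223 - (B(g(16, 11)) - 1*(-158270)) = -46223 - ((3/2)*11/16 - 1*(-158270)) = -46223 - ((3/2)*11*(1/16) + 158270) = -46223 - (33/32 + 158270) = -46223 - 1*5064673/32 = -46223 - 5064673/32 = -6543809/32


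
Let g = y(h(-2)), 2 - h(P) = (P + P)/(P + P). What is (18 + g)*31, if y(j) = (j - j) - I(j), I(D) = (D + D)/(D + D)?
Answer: 527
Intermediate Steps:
h(P) = 1 (h(P) = 2 - (P + P)/(P + P) = 2 - 2*P/(2*P) = 2 - 2*P*1/(2*P) = 2 - 1*1 = 2 - 1 = 1)
I(D) = 1 (I(D) = (2*D)/((2*D)) = (2*D)*(1/(2*D)) = 1)
y(j) = -1 (y(j) = (j - j) - 1*1 = 0 - 1 = -1)
g = -1
(18 + g)*31 = (18 - 1)*31 = 17*31 = 527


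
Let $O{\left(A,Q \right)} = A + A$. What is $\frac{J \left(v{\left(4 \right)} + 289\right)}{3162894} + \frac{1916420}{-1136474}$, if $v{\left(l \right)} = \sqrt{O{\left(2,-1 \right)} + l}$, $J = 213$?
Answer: $- \frac{998579231577}{599091132626} + \frac{71 \sqrt{2}}{527149} \approx -1.6666$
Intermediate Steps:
$O{\left(A,Q \right)} = 2 A$
$v{\left(l \right)} = \sqrt{4 + l}$ ($v{\left(l \right)} = \sqrt{2 \cdot 2 + l} = \sqrt{4 + l}$)
$\frac{J \left(v{\left(4 \right)} + 289\right)}{3162894} + \frac{1916420}{-1136474} = \frac{213 \left(\sqrt{4 + 4} + 289\right)}{3162894} + \frac{1916420}{-1136474} = 213 \left(\sqrt{8} + 289\right) \frac{1}{3162894} + 1916420 \left(- \frac{1}{1136474}\right) = 213 \left(2 \sqrt{2} + 289\right) \frac{1}{3162894} - \frac{958210}{568237} = 213 \left(289 + 2 \sqrt{2}\right) \frac{1}{3162894} - \frac{958210}{568237} = \left(61557 + 426 \sqrt{2}\right) \frac{1}{3162894} - \frac{958210}{568237} = \left(\frac{20519}{1054298} + \frac{71 \sqrt{2}}{527149}\right) - \frac{958210}{568237} = - \frac{998579231577}{599091132626} + \frac{71 \sqrt{2}}{527149}$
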